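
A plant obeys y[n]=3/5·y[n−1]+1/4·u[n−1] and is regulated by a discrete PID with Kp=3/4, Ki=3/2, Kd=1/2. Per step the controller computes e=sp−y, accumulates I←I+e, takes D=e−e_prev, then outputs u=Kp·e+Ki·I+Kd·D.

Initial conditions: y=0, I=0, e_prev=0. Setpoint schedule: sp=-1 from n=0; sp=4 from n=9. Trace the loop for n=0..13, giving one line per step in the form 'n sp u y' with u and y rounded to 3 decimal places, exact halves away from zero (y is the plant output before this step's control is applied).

0 -1 -2.750 0.000
1 -1 -1.859 -0.688
2 -1 -2.150 -0.877
3 -1 -1.916 -1.064
4 -1 -1.766 -1.117
5 -1 -1.632 -1.112
6 -1 -1.563 -1.075
7 -1 -1.540 -1.036
8 -1 -1.547 -1.006
9 4 12.184 -0.991
10 4 7.712 2.452
11 4 9.150 3.399
12 4 7.974 4.327
13 4 7.225 4.590

(exact arithmetic carried between steps; '≈' marks a value shown rounded to 6 d.p. or computed from one; I and e_prev carry over from the previous line; the table rounds u and y to 3 d.p., halves away from zero)
n=0: y=0, sp=-1, e=sp−y=-1; I=-1, D=e−e_prev=-1; u=3/4·(-1)+3/2·(-1)+1/2·(-1)=-2.75; next y=3/5·0+1/4·(-2.75)=-0.6875
n=1: y=-0.6875, sp=-1, e=sp−y=-0.3125; I=-1.3125, D=e−e_prev=0.6875; u=3/4·(-0.3125)+3/2·(-1.3125)+1/2·0.6875=-1.859375; next y=3/5·(-0.6875)+1/4·(-1.859375)≈-0.877344
n=2: y≈-0.877344, sp=-1, e=sp−y≈-0.122656; I≈-1.435156, D=e−e_prev≈0.189844; u=3/4·(-0.122656)+3/2·(-1.435156)+1/2·0.189844≈-2.149805; next y=3/5·(-0.877344)+1/4·(-2.149805)≈-1.063857
n=3: y≈-1.063857, sp=-1, e=sp−y≈0.063857; I≈-1.371299, D=e−e_prev≈0.186514; u=3/4·0.063857+3/2·(-1.371299)+1/2·0.186514≈-1.915798; next y=3/5·(-1.063857)+1/4·(-1.915798)≈-1.117264
n=4: y≈-1.117264, sp=-1, e=sp−y≈0.117264; I≈-1.254035, D=e−e_prev≈0.053407; u=3/4·0.117264+3/2·(-1.254035)+1/2·0.053407≈-1.766401; next y=3/5·(-1.117264)+1/4·(-1.766401)≈-1.111959
n=5: y≈-1.111959, sp=-1, e=sp−y≈0.111959; I≈-1.142076, D=e−e_prev≈-0.005305; u=3/4·0.111959+3/2·(-1.142076)+1/2·(-0.005305)≈-1.631798; next y=3/5·(-1.111959)+1/4·(-1.631798)≈-1.075125
n=6: y≈-1.075125, sp=-1, e=sp−y≈0.075125; I≈-1.066951, D=e−e_prev≈-0.036834; u=3/4·0.075125+3/2·(-1.066951)+1/2·(-0.036834)≈-1.562501; next y=3/5·(-1.075125)+1/4·(-1.562501)≈-1.035700
n=7: y≈-1.035700, sp=-1, e=sp−y≈0.035700; I≈-1.031252, D=e−e_prev≈-0.039425; u=3/4·0.035700+3/2·(-1.031252)+1/2·(-0.039425)≈-1.539815; next y=3/5·(-1.035700)+1/4·(-1.539815)≈-1.006374
n=8: y≈-1.006374, sp=-1, e=sp−y≈0.006374; I≈-1.024878, D=e−e_prev≈-0.029326; u=3/4·0.006374+3/2·(-1.024878)+1/2·(-0.029326)≈-1.547200; next y=3/5·(-1.006374)+1/4·(-1.547200)≈-0.990624
n=9: y≈-0.990624, sp=4, e=sp−y≈4.990624; I≈3.965746, D=e−e_prev≈4.984250; u=3/4·4.990624+3/2·3.965746+1/2·4.984250≈12.183713; next y=3/5·(-0.990624)+1/4·12.183713≈2.451554
n=10: y≈2.451554, sp=4, e=sp−y≈1.548446; I≈5.514193, D=e−e_prev≈-3.442178; u=3/4·1.548446+3/2·5.514193+1/2·(-3.442178)≈7.711535; next y=3/5·2.451554+1/4·7.711535≈3.398816
n=11: y≈3.398816, sp=4, e=sp−y≈0.601184; I≈6.115377, D=e−e_prev≈-0.947262; u=3/4·0.601184+3/2·6.115377+1/2·(-0.947262)≈9.150322; next y=3/5·3.398816+1/4·9.150322≈4.326870
n=12: y≈4.326870, sp=4, e=sp−y≈-0.326870; I≈5.788507, D=e−e_prev≈-0.928054; u=3/4·(-0.326870)+3/2·5.788507+1/2·(-0.928054)≈7.973580; next y=3/5·4.326870+1/4·7.973580≈4.589517
n=13: y≈4.589517, sp=4, e=sp−y≈-0.589517; I≈5.198990, D=e−e_prev≈-0.262647; u=3/4·(-0.589517)+3/2·5.198990+1/2·(-0.262647)≈7.225023; next y=3/5·4.589517+1/4·7.225023≈4.559966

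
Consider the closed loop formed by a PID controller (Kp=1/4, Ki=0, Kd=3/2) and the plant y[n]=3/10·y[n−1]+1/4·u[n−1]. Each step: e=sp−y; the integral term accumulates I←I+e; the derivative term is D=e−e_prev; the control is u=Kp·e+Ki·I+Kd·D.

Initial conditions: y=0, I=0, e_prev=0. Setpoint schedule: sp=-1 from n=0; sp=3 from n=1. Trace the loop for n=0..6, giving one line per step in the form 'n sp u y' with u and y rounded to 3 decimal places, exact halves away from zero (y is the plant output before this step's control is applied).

0 -1 -1.750 0.000
1 3 7.516 -0.438
2 3 -2.965 1.748
3 3 3.751 -0.217
4 3 -1.103 0.873
5 3 2.083 -0.014
6 3 -0.175 0.517

(exact arithmetic carried between steps; '≈' marks a value shown rounded to 6 d.p. or computed from one; I and e_prev carry over from the previous line; the table rounds u and y to 3 d.p., halves away from zero)
n=0: y=0, sp=-1, e=sp−y=-1; I=-1, D=e−e_prev=-1; u=1/4·(-1)+0·(-1)+3/2·(-1)=-1.75; next y=3/10·0+1/4·(-1.75)=-0.4375
n=1: y=-0.4375, sp=3, e=sp−y=3.4375; I=2.4375, D=e−e_prev=4.4375; u=1/4·3.4375+0·2.4375+3/2·4.4375=7.515625; next y=3/10·(-0.4375)+1/4·7.515625≈1.747656
n=2: y≈1.747656, sp=3, e=sp−y≈1.252344; I≈3.689844, D=e−e_prev≈-2.185156; u=1/4·1.252344+0·3.689844+3/2·(-2.185156)≈-2.964648; next y=3/10·1.747656+1/4·(-2.964648)≈-0.216865
n=3: y≈-0.216865, sp=3, e=sp−y≈3.216865; I≈6.906709, D=e−e_prev≈1.964521; u=1/4·3.216865+0·6.906709+3/2·1.964521≈3.750999; next y=3/10·(-0.216865)+1/4·3.750999≈0.872690
n=4: y≈0.872690, sp=3, e=sp−y≈2.127310; I≈9.034019, D=e−e_prev≈-1.089555; u=1/4·2.127310+0·9.034019+3/2·(-1.089555)≈-1.102505; next y=3/10·0.872690+1/4·(-1.102505)≈-0.013819
n=5: y≈-0.013819, sp=3, e=sp−y≈3.013819; I≈12.047838, D=e−e_prev≈0.886509; u=1/4·3.013819+0·12.047838+3/2·0.886509≈2.083219; next y=3/10·(-0.013819)+1/4·2.083219≈0.516659
n=6: y≈0.516659, sp=3, e=sp−y≈2.483341; I≈14.531179, D=e−e_prev≈-0.530478; u=1/4·2.483341+0·14.531179+3/2·(-0.530478)≈-0.174882; next y=3/10·0.516659+1/4·(-0.174882)≈0.111277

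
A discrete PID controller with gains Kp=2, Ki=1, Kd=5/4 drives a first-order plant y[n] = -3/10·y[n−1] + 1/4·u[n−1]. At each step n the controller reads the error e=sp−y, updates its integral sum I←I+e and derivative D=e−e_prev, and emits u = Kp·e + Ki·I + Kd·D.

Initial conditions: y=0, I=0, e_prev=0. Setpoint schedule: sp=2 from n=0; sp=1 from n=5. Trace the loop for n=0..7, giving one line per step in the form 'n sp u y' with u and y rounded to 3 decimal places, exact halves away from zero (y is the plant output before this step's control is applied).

0 2 8.500 0.000
1 2 -1.031 2.125
2 2 14.336 -0.895
3 2 -6.723 3.853
4 2 25.789 -2.836
5 1 -25.058 7.298
6 1 49.508 -8.454
7 1 -60.039 14.913

(exact arithmetic carried between steps; '≈' marks a value shown rounded to 6 d.p. or computed from one; I and e_prev carry over from the previous line; the table rounds u and y to 3 d.p., halves away from zero)
n=0: y=0, sp=2, e=sp−y=2; I=2, D=e−e_prev=2; u=2·2+1·2+5/4·2=8.5; next y=-3/10·0+1/4·8.5=2.125
n=1: y=2.125, sp=2, e=sp−y=-0.125; I=1.875, D=e−e_prev=-2.125; u=2·(-0.125)+1·1.875+5/4·(-2.125)=-1.03125; next y=-3/10·2.125+1/4·(-1.03125)≈-0.895313
n=2: y≈-0.895313, sp=2, e=sp−y≈2.895313; I≈4.770313, D=e−e_prev≈3.020313; u=2·2.895313+1·4.770313+5/4·3.020313≈14.336328; next y=-3/10·(-0.895313)+1/4·14.336328≈3.852676
n=3: y≈3.852676, sp=2, e=sp−y≈-1.852676; I≈2.917637, D=e−e_prev≈-4.747988; u=2·(-1.852676)+1·2.917637+5/4·(-4.747988)≈-6.722700; next y=-3/10·3.852676+1/4·(-6.722700)≈-2.836478
n=4: y≈-2.836478, sp=2, e=sp−y≈4.836478; I≈7.754115, D=e−e_prev≈6.689154; u=2·4.836478+1·7.754115+5/4·6.689154≈25.788512; next y=-3/10·(-2.836478)+1/4·25.788512≈7.298071
n=5: y≈7.298071, sp=1, e=sp−y≈-6.298071; I≈1.456043, D=e−e_prev≈-11.134549; u=2·(-6.298071)+1·1.456043+5/4·(-11.134549)≈-25.058286; next y=-3/10·7.298071+1/4·(-25.058286)≈-8.453993
n=6: y≈-8.453993, sp=1, e=sp−y≈9.453993; I≈10.910036, D=e−e_prev≈15.752064; u=2·9.453993+1·10.910036+5/4·15.752064≈49.508102; next y=-3/10·(-8.453993)+1/4·49.508102≈14.913223
n=7: y≈14.913223, sp=1, e=sp−y≈-13.913223; I≈-3.003187, D=e−e_prev≈-23.367216; u=2·(-13.913223)+1·(-3.003187)+5/4·(-23.367216)≈-60.038654; next y=-3/10·14.913223+1/4·(-60.038654)≈-19.483631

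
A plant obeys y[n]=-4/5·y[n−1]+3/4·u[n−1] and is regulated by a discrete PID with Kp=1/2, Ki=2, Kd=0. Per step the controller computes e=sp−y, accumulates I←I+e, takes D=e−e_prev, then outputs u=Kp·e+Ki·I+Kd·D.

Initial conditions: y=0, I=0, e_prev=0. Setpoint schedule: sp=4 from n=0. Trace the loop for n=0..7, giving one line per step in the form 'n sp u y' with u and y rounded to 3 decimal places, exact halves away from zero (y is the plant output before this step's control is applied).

(exact arithmetic carried between steps; '≈' marks a value shown rounded to 6 d.p. or computed from one; I and e_prev carry over from the previous line; the table rounds u and y to 3 d.p., halves away from zero)
n=0: y=0, sp=4, e=sp−y=4; I=4, D=e−e_prev=4; u=1/2·4+2·4+0·4=10; next y=-4/5·0+3/4·10=7.5
n=1: y=7.5, sp=4, e=sp−y=-3.5; I=0.5, D=e−e_prev=-7.5; u=1/2·(-3.5)+2·0.5+0·(-7.5)=-0.75; next y=-4/5·7.5+3/4·(-0.75)=-6.5625
n=2: y=-6.5625, sp=4, e=sp−y=10.5625; I=11.0625, D=e−e_prev=14.0625; u=1/2·10.5625+2·11.0625+0·14.0625=27.40625; next y=-4/5·(-6.5625)+3/4·27.40625≈25.804688
n=3: y≈25.804688, sp=4, e=sp−y≈-21.804688; I≈-10.742188, D=e−e_prev≈-32.367188; u=1/2·(-21.804688)+2·(-10.742188)+0·(-32.367188)≈-32.386719; next y=-4/5·25.804688+3/4·(-32.386719)≈-44.933789
n=4: y≈-44.933789, sp=4, e=sp−y≈48.933789; I≈38.191602, D=e−e_prev≈70.738477; u=1/2·48.933789+2·38.191602+0·70.738477≈100.850098; next y=-4/5·(-44.933789)+3/4·100.850098≈111.584604
n=5: y≈111.584604, sp=4, e=sp−y≈-107.584604; I≈-69.393003, D=e−e_prev≈-156.518394; u=1/2·(-107.584604)+2·(-69.393003)+0·(-156.518394)≈-192.578308; next y=-4/5·111.584604+3/4·(-192.578308)≈-233.701415
n=6: y≈-233.701415, sp=4, e=sp−y≈237.701415; I≈168.308412, D=e−e_prev≈345.286019; u=1/2·237.701415+2·168.308412+0·345.286019≈455.467531; next y=-4/5·(-233.701415)+3/4·455.467531≈528.561780
n=7: y≈528.561780, sp=4, e=sp−y≈-524.561780; I≈-356.253368, D=e−e_prev≈-762.263195; u=1/2·(-524.561780)+2·(-356.253368)+0·(-762.263195)≈-974.787626; next y=-4/5·528.561780+3/4·(-974.787626)≈-1153.940143

0 4 10.000 0.000
1 4 -0.750 7.500
2 4 27.406 -6.563
3 4 -32.387 25.805
4 4 100.850 -44.934
5 4 -192.578 111.585
6 4 455.468 -233.701
7 4 -974.788 528.562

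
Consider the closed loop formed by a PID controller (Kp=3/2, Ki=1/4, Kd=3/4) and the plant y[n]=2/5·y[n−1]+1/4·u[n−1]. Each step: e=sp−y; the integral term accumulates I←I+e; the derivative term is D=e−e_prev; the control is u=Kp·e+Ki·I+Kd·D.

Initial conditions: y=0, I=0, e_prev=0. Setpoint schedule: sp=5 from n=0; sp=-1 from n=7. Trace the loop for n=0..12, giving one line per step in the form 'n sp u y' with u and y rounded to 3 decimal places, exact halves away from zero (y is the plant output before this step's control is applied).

(exact arithmetic carried between steps; '≈' marks a value shown rounded to 6 d.p. or computed from one; I and e_prev carry over from the previous line; the table rounds u and y to 3 d.p., halves away from zero)
n=0: y=0, sp=5, e=sp−y=5; I=5, D=e−e_prev=5; u=3/2·5+1/4·5+3/4·5=12.5; next y=2/5·0+1/4·12.5=3.125
n=1: y=3.125, sp=5, e=sp−y=1.875; I=6.875, D=e−e_prev=-3.125; u=3/2·1.875+1/4·6.875+3/4·(-3.125)=2.1875; next y=2/5·3.125+1/4·2.1875=1.796875
n=2: y=1.796875, sp=5, e=sp−y=3.203125; I=10.078125, D=e−e_prev=1.328125; u=3/2·3.203125+1/4·10.078125+3/4·1.328125≈8.320313; next y=2/5·1.796875+1/4·8.320313≈2.798828
n=3: y≈2.798828, sp=5, e=sp−y≈2.201172; I≈12.279297, D=e−e_prev≈-1.001953; u=3/2·2.201172+1/4·12.279297+3/4·(-1.001953)≈5.620117; next y=2/5·2.798828+1/4·5.620117≈2.524561
n=4: y≈2.524561, sp=5, e=sp−y≈2.475439; I≈14.754736, D=e−e_prev≈0.274268; u=3/2·2.475439+1/4·14.754736+3/4·0.274268≈7.607544; next y=2/5·2.524561+1/4·7.607544≈2.911710
n=5: y≈2.911710, sp=5, e=sp−y≈2.088290; I≈16.843026, D=e−e_prev≈-0.387150; u=3/2·2.088290+1/4·16.843026+3/4·(-0.387150)≈7.052829; next y=2/5·2.911710+1/4·7.052829≈2.927891
n=6: y≈2.927891, sp=5, e=sp−y≈2.072109; I≈18.915135, D=e−e_prev≈-0.016181; u=3/2·2.072109+1/4·18.915135+3/4·(-0.016181)≈7.824811; next y=2/5·2.927891+1/4·7.824811≈3.127359
n=7: y≈3.127359, sp=-1, e=sp−y≈-4.127359; I≈14.787776, D=e−e_prev≈-6.199468; u=3/2·(-4.127359)+1/4·14.787776+3/4·(-6.199468)≈-7.143696; next y=2/5·3.127359+1/4·(-7.143696)≈-0.534980
n=8: y≈-0.534980, sp=-1, e=sp−y≈-0.465020; I≈14.322756, D=e−e_prev≈3.662340; u=3/2·(-0.465020)+1/4·14.322756+3/4·3.662340≈5.629914; next y=2/5·(-0.534980)+1/4·5.629914≈1.193486
n=9: y≈1.193486, sp=-1, e=sp−y≈-2.193486; I≈12.129269, D=e−e_prev≈-1.728467; u=3/2·(-2.193486)+1/4·12.129269+3/4·(-1.728467)≈-1.554262; next y=2/5·1.193486+1/4·(-1.554262)≈0.088829
n=10: y≈0.088829, sp=-1, e=sp−y≈-1.088829; I≈11.040440, D=e−e_prev≈1.104657; u=3/2·(-1.088829)+1/4·11.040440+3/4·1.104657≈1.955360; next y=2/5·0.088829+1/4·1.955360≈0.524372
n=11: y≈0.524372, sp=-1, e=sp−y≈-1.524372; I≈9.516069, D=e−e_prev≈-0.435543; u=3/2·(-1.524372)+1/4·9.516069+3/4·(-0.435543)≈-0.234197; next y=2/5·0.524372+1/4·(-0.234197)≈0.151199
n=12: y≈0.151199, sp=-1, e=sp−y≈-1.151199; I≈8.364870, D=e−e_prev≈0.373172; u=3/2·(-1.151199)+1/4·8.364870+3/4·0.373172≈0.644297; next y=2/5·0.151199+1/4·0.644297≈0.221554

0 5 12.500 0.000
1 5 2.188 3.125
2 5 8.320 1.797
3 5 5.620 2.799
4 5 7.608 2.525
5 5 7.053 2.912
6 5 7.825 2.928
7 -1 -7.144 3.127
8 -1 5.630 -0.535
9 -1 -1.554 1.193
10 -1 1.955 0.089
11 -1 -0.234 0.524
12 -1 0.644 0.151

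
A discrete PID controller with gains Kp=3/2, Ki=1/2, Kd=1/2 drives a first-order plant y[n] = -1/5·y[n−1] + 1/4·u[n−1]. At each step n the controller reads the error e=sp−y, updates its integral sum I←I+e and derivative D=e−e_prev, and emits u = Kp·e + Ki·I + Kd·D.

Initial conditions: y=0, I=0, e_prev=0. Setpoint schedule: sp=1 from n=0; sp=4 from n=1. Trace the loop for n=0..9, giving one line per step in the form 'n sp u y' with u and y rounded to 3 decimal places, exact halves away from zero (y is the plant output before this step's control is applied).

0 1 2.500 0.000
1 4 8.438 0.625
2 4 5.539 1.984
3 4 9.718 0.988
4 4 7.616 2.232
5 4 11.058 1.458
6 4 9.403 2.473
7 4 12.216 1.856
8 4 10.913 2.683
9 4 13.213 2.192

(exact arithmetic carried between steps; '≈' marks a value shown rounded to 6 d.p. or computed from one; I and e_prev carry over from the previous line; the table rounds u and y to 3 d.p., halves away from zero)
n=0: y=0, sp=1, e=sp−y=1; I=1, D=e−e_prev=1; u=3/2·1+1/2·1+1/2·1=2.5; next y=-1/5·0+1/4·2.5=0.625
n=1: y=0.625, sp=4, e=sp−y=3.375; I=4.375, D=e−e_prev=2.375; u=3/2·3.375+1/2·4.375+1/2·2.375=8.4375; next y=-1/5·0.625+1/4·8.4375=1.984375
n=2: y=1.984375, sp=4, e=sp−y=2.015625; I=6.390625, D=e−e_prev=-1.359375; u=3/2·2.015625+1/2·6.390625+1/2·(-1.359375)≈5.539063; next y=-1/5·1.984375+1/4·5.539063≈0.987891
n=3: y≈0.987891, sp=4, e=sp−y≈3.012109; I≈9.402734, D=e−e_prev≈0.996484; u=3/2·3.012109+1/2·9.402734+1/2·0.996484≈9.717773; next y=-1/5·0.987891+1/4·9.717773≈2.231865
n=4: y≈2.231865, sp=4, e=sp−y≈1.768135; I≈11.170869, D=e−e_prev≈-1.243975; u=3/2·1.768135+1/2·11.170869+1/2·(-1.243975)≈7.615649; next y=-1/5·2.231865+1/4·7.615649≈1.457539
n=5: y≈1.457539, sp=4, e=sp−y≈2.542461; I≈13.713330, D=e−e_prev≈0.774326; u=3/2·2.542461+1/2·13.713330+1/2·0.774326≈11.057519; next y=-1/5·1.457539+1/4·11.057519≈2.472872
n=6: y≈2.472872, sp=4, e=sp−y≈1.527128; I≈15.240458, D=e−e_prev≈-1.015333; u=3/2·1.527128+1/2·15.240458+1/2·(-1.015333)≈9.403255; next y=-1/5·2.472872+1/4·9.403255≈1.856239
n=7: y≈1.856239, sp=4, e=sp−y≈2.143761; I≈17.384219, D=e−e_prev≈0.616633; u=3/2·2.143761+1/2·17.384219+1/2·0.616633≈12.216067; next y=-1/5·1.856239+1/4·12.216067≈2.682769
n=8: y≈2.682769, sp=4, e=sp−y≈1.317231; I≈18.701450, D=e−e_prev≈-0.826529; u=3/2·1.317231+1/2·18.701450+1/2·(-0.826529)≈10.913307; next y=-1/5·2.682769+1/4·10.913307≈2.191773
n=9: y≈2.191773, sp=4, e=sp−y≈1.808227; I≈20.509677, D=e−e_prev≈0.490996; u=3/2·1.808227+1/2·20.509677+1/2·0.490996≈13.212677; next y=-1/5·2.191773+1/4·13.212677≈2.864815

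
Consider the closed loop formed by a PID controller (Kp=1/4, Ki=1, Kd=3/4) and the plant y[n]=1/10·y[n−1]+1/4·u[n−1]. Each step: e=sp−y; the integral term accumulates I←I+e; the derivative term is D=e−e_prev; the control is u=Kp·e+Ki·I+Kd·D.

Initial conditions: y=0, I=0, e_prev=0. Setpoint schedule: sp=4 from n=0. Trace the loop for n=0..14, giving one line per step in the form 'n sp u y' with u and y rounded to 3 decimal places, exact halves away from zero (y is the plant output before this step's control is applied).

(exact arithmetic carried between steps; '≈' marks a value shown rounded to 6 d.p. or computed from one; I and e_prev carry over from the previous line; the table rounds u and y to 3 d.p., halves away from zero)
n=0: y=0, sp=4, e=sp−y=4; I=4, D=e−e_prev=4; u=1/4·4+1·4+3/4·4=8; next y=1/10·0+1/4·8=2
n=1: y=2, sp=4, e=sp−y=2; I=6, D=e−e_prev=-2; u=1/4·2+1·6+3/4·(-2)=5; next y=1/10·2+1/4·5=1.45
n=2: y=1.45, sp=4, e=sp−y=2.55; I=8.55, D=e−e_prev=0.55; u=1/4·2.55+1·8.55+3/4·0.55=9.6; next y=1/10·1.45+1/4·9.6=2.545
n=3: y=2.545, sp=4, e=sp−y=1.455; I=10.005, D=e−e_prev=-1.095; u=1/4·1.455+1·10.005+3/4·(-1.095)=9.5475; next y=1/10·2.545+1/4·9.5475=2.641375
n=4: y=2.641375, sp=4, e=sp−y=1.358625; I=11.363625, D=e−e_prev=-0.096375; u=1/4·1.358625+1·11.363625+3/4·(-0.096375)=11.631; next y=1/10·2.641375+1/4·11.631≈3.171888
n=5: y≈3.171888, sp=4, e=sp−y≈0.828113; I≈12.191738, D=e−e_prev≈-0.530513; u=1/4·0.828113+1·12.191738+3/4·(-0.530513)≈12.000881; next y=1/10·3.171888+1/4·12.000881≈3.317409
n=6: y≈3.317409, sp=4, e=sp−y≈0.682591; I≈12.874328, D=e−e_prev≈-0.145522; u=1/4·0.682591+1·12.874328+3/4·(-0.145522)≈12.935835; next y=1/10·3.317409+1/4·12.935835≈3.565700
n=7: y≈3.565700, sp=4, e=sp−y≈0.434300; I≈13.308629, D=e−e_prev≈-0.248291; u=1/4·0.434300+1·13.308629+3/4·(-0.248291)≈13.230986; next y=1/10·3.565700+1/4·13.230986≈3.664316
n=8: y≈3.664316, sp=4, e=sp−y≈0.335684; I≈13.644312, D=e−e_prev≈-0.098617; u=1/4·0.335684+1·13.644312+3/4·(-0.098617)≈13.654271; next y=1/10·3.664316+1/4·13.654271≈3.779999
n=9: y≈3.779999, sp=4, e=sp−y≈0.220001; I≈13.864313, D=e−e_prev≈-0.115683; u=1/4·0.220001+1·13.864313+3/4·(-0.115683)≈13.832551; next y=1/10·3.779999+1/4·13.832551≈3.836138
n=10: y≈3.836138, sp=4, e=sp−y≈0.163862; I≈14.028175, D=e−e_prev≈-0.056138; u=1/4·0.163862+1·14.028175+3/4·(-0.056138)≈14.027037; next y=1/10·3.836138+1/4·14.027037≈3.890373
n=11: y≈3.890373, sp=4, e=sp−y≈0.109627; I≈14.137802, D=e−e_prev≈-0.054235; u=1/4·0.109627+1·14.137802+3/4·(-0.054235)≈14.124533; next y=1/10·3.890373+1/4·14.124533≈3.920170
n=12: y≈3.920170, sp=4, e=sp−y≈0.079830; I≈14.217632, D=e−e_prev≈-0.029797; u=1/4·0.079830+1·14.217632+3/4·(-0.029797)≈14.215241; next y=1/10·3.920170+1/4·14.215241≈3.945827
n=13: y≈3.945827, sp=4, e=sp−y≈0.054173; I≈14.271805, D=e−e_prev≈-0.025657; u=1/4·0.054173+1·14.271805+3/4·(-0.025657)≈14.266105; next y=1/10·3.945827+1/4·14.266105≈3.961109
n=14: y≈3.961109, sp=4, e=sp−y≈0.038891; I≈14.310696, D=e−e_prev≈-0.015282; u=1/4·0.038891+1·14.310696+3/4·(-0.015282)≈14.308957; next y=1/10·3.961109+1/4·14.308957≈3.973350

0 4 8.000 0.000
1 4 5.000 2.000
2 4 9.600 1.450
3 4 9.548 2.545
4 4 11.631 2.641
5 4 12.001 3.172
6 4 12.936 3.317
7 4 13.231 3.566
8 4 13.654 3.664
9 4 13.833 3.780
10 4 14.027 3.836
11 4 14.125 3.890
12 4 14.215 3.920
13 4 14.266 3.946
14 4 14.309 3.961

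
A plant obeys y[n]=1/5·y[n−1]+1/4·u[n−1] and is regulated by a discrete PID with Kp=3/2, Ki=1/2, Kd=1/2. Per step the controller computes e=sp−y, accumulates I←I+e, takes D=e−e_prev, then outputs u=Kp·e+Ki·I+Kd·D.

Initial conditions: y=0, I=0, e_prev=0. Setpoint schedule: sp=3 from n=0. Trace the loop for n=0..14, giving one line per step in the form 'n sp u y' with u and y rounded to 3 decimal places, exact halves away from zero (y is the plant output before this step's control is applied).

0 3 7.500 0.000
1 3 2.813 1.875
2 3 6.305 1.078
3 3 5.083 1.792
4 3 6.451 1.629
5 3 6.281 1.938
6 3 6.918 1.958
7 3 7.041 2.121
8 3 7.404 2.184
9 3 7.585 2.288
10 3 7.828 2.354
11 3 7.999 2.428
12 3 8.178 2.485
13 3 8.323 2.542
14 3 8.462 2.589

(exact arithmetic carried between steps; '≈' marks a value shown rounded to 6 d.p. or computed from one; I and e_prev carry over from the previous line; the table rounds u and y to 3 d.p., halves away from zero)
n=0: y=0, sp=3, e=sp−y=3; I=3, D=e−e_prev=3; u=3/2·3+1/2·3+1/2·3=7.5; next y=1/5·0+1/4·7.5=1.875
n=1: y=1.875, sp=3, e=sp−y=1.125; I=4.125, D=e−e_prev=-1.875; u=3/2·1.125+1/2·4.125+1/2·(-1.875)=2.8125; next y=1/5·1.875+1/4·2.8125=1.078125
n=2: y=1.078125, sp=3, e=sp−y=1.921875; I=6.046875, D=e−e_prev=0.796875; u=3/2·1.921875+1/2·6.046875+1/2·0.796875≈6.304688; next y=1/5·1.078125+1/4·6.304688≈1.791797
n=3: y≈1.791797, sp=3, e=sp−y≈1.208203; I≈7.255078, D=e−e_prev≈-0.713672; u=3/2·1.208203+1/2·7.255078+1/2·(-0.713672)≈5.083008; next y=1/5·1.791797+1/4·5.083008≈1.629111
n=4: y≈1.629111, sp=3, e=sp−y≈1.370889; I≈8.625967, D=e−e_prev≈0.162686; u=3/2·1.370889+1/2·8.625967+1/2·0.162686≈6.450659; next y=1/5·1.629111+1/4·6.450659≈1.938487
n=5: y≈1.938487, sp=3, e=sp−y≈1.061513; I≈9.687480, D=e−e_prev≈-0.309376; u=3/2·1.061513+1/2·9.687480+1/2·(-0.309376)≈6.281321; next y=1/5·1.938487+1/4·6.281321≈1.958028
n=6: y≈1.958028, sp=3, e=sp−y≈1.041972; I≈10.729452, D=e−e_prev≈-0.019541; u=3/2·1.041972+1/2·10.729452+1/2·(-0.019541)≈6.917914; next y=1/5·1.958028+1/4·6.917914≈2.121084
n=7: y≈2.121084, sp=3, e=sp−y≈0.878916; I≈11.608368, D=e−e_prev≈-0.163056; u=3/2·0.878916+1/2·11.608368+1/2·(-0.163056)≈7.041030; next y=1/5·2.121084+1/4·7.041030≈2.184474
n=8: y≈2.184474, sp=3, e=sp−y≈0.815526; I≈12.423894, D=e−e_prev≈-0.063390; u=3/2·0.815526+1/2·12.423894+1/2·(-0.063390)≈7.403540; next y=1/5·2.184474+1/4·7.403540≈2.287780
n=9: y≈2.287780, sp=3, e=sp−y≈0.712220; I≈13.136114, D=e−e_prev≈-0.103306; u=3/2·0.712220+1/2·13.136114+1/2·(-0.103306)≈7.584734; next y=1/5·2.287780+1/4·7.584734≈2.353740
n=10: y≈2.353740, sp=3, e=sp−y≈0.646260; I≈13.782374, D=e−e_prev≈-0.065960; u=3/2·0.646260+1/2·13.782374+1/2·(-0.065960)≈7.827598; next y=1/5·2.353740+1/4·7.827598≈2.427647
n=11: y≈2.427647, sp=3, e=sp−y≈0.572353; I≈14.354727, D=e−e_prev≈-0.073908; u=3/2·0.572353+1/2·14.354727+1/2·(-0.073908)≈7.998938; next y=1/5·2.427647+1/4·7.998938≈2.485264
n=12: y≈2.485264, sp=3, e=sp−y≈0.514736; I≈14.869463, D=e−e_prev≈-0.057617; u=3/2·0.514736+1/2·14.869463+1/2·(-0.057617)≈8.178027; next y=1/5·2.485264+1/4·8.178027≈2.541560
n=13: y≈2.541560, sp=3, e=sp−y≈0.458440; I≈15.327903, D=e−e_prev≈-0.056295; u=3/2·0.458440+1/2·15.327903+1/2·(-0.056295)≈8.323465; next y=1/5·2.541560+1/4·8.323465≈2.589178
n=14: y≈2.589178, sp=3, e=sp−y≈0.410822; I≈15.738725, D=e−e_prev≈-0.047618; u=3/2·0.410822+1/2·15.738725+1/2·(-0.047618)≈8.461786; next y=1/5·2.589178+1/4·8.461786≈2.633282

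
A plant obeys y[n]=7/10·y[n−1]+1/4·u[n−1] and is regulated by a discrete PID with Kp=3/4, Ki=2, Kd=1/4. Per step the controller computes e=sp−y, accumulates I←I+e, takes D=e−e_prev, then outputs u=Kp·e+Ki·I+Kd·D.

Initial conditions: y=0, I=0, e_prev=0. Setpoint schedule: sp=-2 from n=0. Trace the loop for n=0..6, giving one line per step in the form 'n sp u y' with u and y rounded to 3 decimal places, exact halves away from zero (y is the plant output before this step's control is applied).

(exact arithmetic carried between steps; '≈' marks a value shown rounded to 6 d.p. or computed from one; I and e_prev carry over from the previous line; the table rounds u and y to 3 d.p., halves away from zero)
n=0: y=0, sp=-2, e=sp−y=-2; I=-2, D=e−e_prev=-2; u=3/4·(-2)+2·(-2)+1/4·(-2)=-6; next y=7/10·0+1/4·(-6)=-1.5
n=1: y=-1.5, sp=-2, e=sp−y=-0.5; I=-2.5, D=e−e_prev=1.5; u=3/4·(-0.5)+2·(-2.5)+1/4·1.5=-5; next y=7/10·(-1.5)+1/4·(-5)=-2.3
n=2: y=-2.3, sp=-2, e=sp−y=0.3; I=-2.2, D=e−e_prev=0.8; u=3/4·0.3+2·(-2.2)+1/4·0.8=-3.975; next y=7/10·(-2.3)+1/4·(-3.975)=-2.60375
n=3: y=-2.60375, sp=-2, e=sp−y=0.60375; I=-1.59625, D=e−e_prev=0.30375; u=3/4·0.60375+2·(-1.59625)+1/4·0.30375=-2.66375; next y=7/10·(-2.60375)+1/4·(-2.66375)≈-2.488563
n=4: y≈-2.488563, sp=-2, e=sp−y≈0.488563; I≈-1.107688, D=e−e_prev≈-0.115188; u=3/4·0.488563+2·(-1.107688)+1/4·(-0.115188)≈-1.87775; next y=7/10·(-2.488563)+1/4·(-1.87775)≈-2.211431
n=5: y≈-2.211431, sp=-2, e=sp−y≈0.211431; I≈-0.896256, D=e−e_prev≈-0.277131; u=3/4·0.211431+2·(-0.896256)+1/4·(-0.277131)≈-1.703222; next y=7/10·(-2.211431)+1/4·(-1.703222)≈-1.973807
n=6: y≈-1.973807, sp=-2, e=sp−y≈-0.026193; I≈-0.922449, D=e−e_prev≈-0.237624; u=3/4·(-0.026193)+2·(-0.922449)+1/4·(-0.237624)≈-1.923948; next y=7/10·(-1.973807)+1/4·(-1.923948)≈-1.862652

0 -2 -6.000 0.000
1 -2 -5.000 -1.500
2 -2 -3.975 -2.300
3 -2 -2.664 -2.604
4 -2 -1.878 -2.489
5 -2 -1.703 -2.211
6 -2 -1.924 -1.974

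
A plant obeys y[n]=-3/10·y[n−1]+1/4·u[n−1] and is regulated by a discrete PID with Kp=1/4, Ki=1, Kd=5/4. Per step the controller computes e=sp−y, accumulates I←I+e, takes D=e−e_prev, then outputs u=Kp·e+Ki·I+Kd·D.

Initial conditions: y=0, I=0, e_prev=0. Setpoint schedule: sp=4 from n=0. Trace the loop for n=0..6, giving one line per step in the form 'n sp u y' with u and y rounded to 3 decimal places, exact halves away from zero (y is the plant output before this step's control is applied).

(exact arithmetic carried between steps; '≈' marks a value shown rounded to 6 d.p. or computed from one; I and e_prev carry over from the previous line; the table rounds u and y to 3 d.p., halves away from zero)
n=0: y=0, sp=4, e=sp−y=4; I=4, D=e−e_prev=4; u=1/4·4+1·4+5/4·4=10; next y=-3/10·0+1/4·10=2.5
n=1: y=2.5, sp=4, e=sp−y=1.5; I=5.5, D=e−e_prev=-2.5; u=1/4·1.5+1·5.5+5/4·(-2.5)=2.75; next y=-3/10·2.5+1/4·2.75=-0.0625
n=2: y=-0.0625, sp=4, e=sp−y=4.0625; I=9.5625, D=e−e_prev=2.5625; u=1/4·4.0625+1·9.5625+5/4·2.5625=13.78125; next y=-3/10·(-0.0625)+1/4·13.78125≈3.464063
n=3: y≈3.464063, sp=4, e=sp−y≈0.535938; I≈10.098438, D=e−e_prev≈-3.526563; u=1/4·0.535938+1·10.098438+5/4·(-3.526563)≈5.824219; next y=-3/10·3.464063+1/4·5.824219≈0.416836
n=4: y≈0.416836, sp=4, e=sp−y≈3.583164; I≈13.681602, D=e−e_prev≈3.047227; u=1/4·3.583164+1·13.681602+5/4·3.047227≈18.386426; next y=-3/10·0.416836+1/4·18.386426≈4.471556
n=5: y≈4.471556, sp=4, e=sp−y≈-0.471556; I≈13.210046, D=e−e_prev≈-4.054720; u=1/4·(-0.471556)+1·13.210046+5/4·(-4.054720)≈8.023757; next y=-3/10·4.471556+1/4·8.023757≈0.664473
n=6: y≈0.664473, sp=4, e=sp−y≈3.335527; I≈16.545573, D=e−e_prev≈3.807083; u=1/4·3.335527+1·16.545573+5/4·3.807083≈22.138309; next y=-3/10·0.664473+1/4·22.138309≈5.335235

0 4 10.000 0.000
1 4 2.750 2.500
2 4 13.781 -0.063
3 4 5.824 3.464
4 4 18.386 0.417
5 4 8.024 4.472
6 4 22.138 0.664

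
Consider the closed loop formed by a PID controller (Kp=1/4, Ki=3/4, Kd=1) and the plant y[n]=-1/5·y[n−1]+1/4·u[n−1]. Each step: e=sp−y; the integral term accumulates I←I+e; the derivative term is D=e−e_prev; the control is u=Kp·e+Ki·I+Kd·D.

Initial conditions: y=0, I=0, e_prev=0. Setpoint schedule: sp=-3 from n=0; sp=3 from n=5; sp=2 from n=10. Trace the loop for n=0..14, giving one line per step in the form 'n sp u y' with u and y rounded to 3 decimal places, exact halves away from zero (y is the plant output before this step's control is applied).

0 -3 -6.000 0.000
1 -3 -2.250 -1.500
2 -3 -7.350 -0.263
3 -3 -5.121 -1.785
4 -3 -9.278 -0.923
5 3 4.450 -2.135
6 3 -6.259 1.539
7 3 5.334 -1.873
8 3 -1.585 1.708
9 3 7.857 -0.738
10 2 0.515 2.112
11 2 9.092 -0.294
12 2 3.156 2.332
13 2 9.550 0.323
14 2 4.799 2.323

(exact arithmetic carried between steps; '≈' marks a value shown rounded to 6 d.p. or computed from one; I and e_prev carry over from the previous line; the table rounds u and y to 3 d.p., halves away from zero)
n=0: y=0, sp=-3, e=sp−y=-3; I=-3, D=e−e_prev=-3; u=1/4·(-3)+3/4·(-3)+1·(-3)=-6; next y=-1/5·0+1/4·(-6)=-1.5
n=1: y=-1.5, sp=-3, e=sp−y=-1.5; I=-4.5, D=e−e_prev=1.5; u=1/4·(-1.5)+3/4·(-4.5)+1·1.5=-2.25; next y=-1/5·(-1.5)+1/4·(-2.25)=-0.2625
n=2: y=-0.2625, sp=-3, e=sp−y=-2.7375; I=-7.2375, D=e−e_prev=-1.2375; u=1/4·(-2.7375)+3/4·(-7.2375)+1·(-1.2375)=-7.35; next y=-1/5·(-0.2625)+1/4·(-7.35)=-1.785
n=3: y=-1.785, sp=-3, e=sp−y=-1.215; I=-8.4525, D=e−e_prev=1.5225; u=1/4·(-1.215)+3/4·(-8.4525)+1·1.5225=-5.120625; next y=-1/5·(-1.785)+1/4·(-5.120625)≈-0.923156
n=4: y≈-0.923156, sp=-3, e=sp−y≈-2.076844; I≈-10.529344, D=e−e_prev≈-0.861844; u=1/4·(-2.076844)+3/4·(-10.529344)+1·(-0.861844)≈-9.278063; next y=-1/5·(-0.923156)+1/4·(-9.278063)≈-2.134884
n=5: y≈-2.134884, sp=3, e=sp−y≈5.134884; I≈-5.394459, D=e−e_prev≈7.211728; u=1/4·5.134884+3/4·(-5.394459)+1·7.211728≈4.449605; next y=-1/5·(-2.134884)+1/4·4.449605≈1.539378
n=6: y≈1.539378, sp=3, e=sp−y≈1.460622; I≈-3.933837, D=e−e_prev≈-3.674262; u=1/4·1.460622+3/4·(-3.933837)+1·(-3.674262)≈-6.259485; next y=-1/5·1.539378+1/4·(-6.259485)≈-1.872747
n=7: y≈-1.872747, sp=3, e=sp−y≈4.872747; I≈0.938909, D=e−e_prev≈3.412125; u=1/4·4.872747+3/4·0.938909+1·3.412125≈5.334494; next y=-1/5·(-1.872747)+1/4·5.334494≈1.708173
n=8: y≈1.708173, sp=3, e=sp−y≈1.291827; I≈2.230737, D=e−e_prev≈-3.580920; u=1/4·1.291827+3/4·2.230737+1·(-3.580920)≈-1.584910; next y=-1/5·1.708173+1/4·(-1.584910)≈-0.737862
n=9: y≈-0.737862, sp=3, e=sp−y≈3.737862; I≈5.968599, D=e−e_prev≈2.446035; u=1/4·3.737862+3/4·5.968599+1·2.446035≈7.856950; next y=-1/5·(-0.737862)+1/4·7.856950≈2.111810
n=10: y≈2.111810, sp=2, e=sp−y≈-0.111810; I≈5.856789, D=e−e_prev≈-3.849672; u=1/4·(-0.111810)+3/4·5.856789+1·(-3.849672)≈0.514967; next y=-1/5·2.111810+1/4·0.514967≈-0.293620
n=11: y≈-0.293620, sp=2, e=sp−y≈2.293620; I≈8.150409, D=e−e_prev≈2.405430; u=1/4·2.293620+3/4·8.150409+1·2.405430≈9.091642; next y=-1/5·(-0.293620)+1/4·9.091642≈2.331634
n=12: y≈2.331634, sp=2, e=sp−y≈-0.331634; I≈7.818775, D=e−e_prev≈-2.625255; u=1/4·(-0.331634)+3/4·7.818775+1·(-2.625255)≈3.155918; next y=-1/5·2.331634+1/4·3.155918≈0.322653
n=13: y≈0.322653, sp=2, e=sp−y≈1.677347; I≈9.496122, D=e−e_prev≈2.008982; u=1/4·1.677347+3/4·9.496122+1·2.008982≈9.550410; next y=-1/5·0.322653+1/4·9.550410≈2.323072
n=14: y≈2.323072, sp=2, e=sp−y≈-0.323072; I≈9.173050, D=e−e_prev≈-2.000420; u=1/4·(-0.323072)+3/4·9.173050+1·(-2.000420)≈4.798600; next y=-1/5·2.323072+1/4·4.798600≈0.735036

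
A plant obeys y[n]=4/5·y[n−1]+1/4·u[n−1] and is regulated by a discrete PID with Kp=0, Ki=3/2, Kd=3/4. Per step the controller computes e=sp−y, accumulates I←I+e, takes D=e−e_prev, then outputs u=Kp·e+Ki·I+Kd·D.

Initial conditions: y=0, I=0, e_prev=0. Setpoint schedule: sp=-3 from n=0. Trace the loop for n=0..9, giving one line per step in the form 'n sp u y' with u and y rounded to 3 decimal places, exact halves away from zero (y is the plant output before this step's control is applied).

0 -3 -6.750 0.000
1 -3 -5.203 -1.688
2 -3 -6.270 -2.651
3 -3 -5.182 -3.688
4 -3 -3.673 -4.246
5 -3 -2.067 -4.315
6 -3 -0.925 -3.969
7 -3 -0.478 -3.406
8 -3 -0.711 -2.845
9 -3 -1.403 -2.453

(exact arithmetic carried between steps; '≈' marks a value shown rounded to 6 d.p. or computed from one; I and e_prev carry over from the previous line; the table rounds u and y to 3 d.p., halves away from zero)
n=0: y=0, sp=-3, e=sp−y=-3; I=-3, D=e−e_prev=-3; u=0·(-3)+3/2·(-3)+3/4·(-3)=-6.75; next y=4/5·0+1/4·(-6.75)=-1.6875
n=1: y=-1.6875, sp=-3, e=sp−y=-1.3125; I=-4.3125, D=e−e_prev=1.6875; u=0·(-1.3125)+3/2·(-4.3125)+3/4·1.6875=-5.203125; next y=4/5·(-1.6875)+1/4·(-5.203125)≈-2.650781
n=2: y≈-2.650781, sp=-3, e=sp−y≈-0.349219; I≈-4.661719, D=e−e_prev≈0.963281; u=0·(-0.349219)+3/2·(-4.661719)+3/4·0.963281≈-6.270117; next y=4/5·(-2.650781)+1/4·(-6.270117)≈-3.688154
n=3: y≈-3.688154, sp=-3, e=sp−y≈0.688154; I≈-3.973564, D=e−e_prev≈1.037373; u=0·0.688154+3/2·(-3.973564)+3/4·1.037373≈-5.182317; next y=4/5·(-3.688154)+1/4·(-5.182317)≈-4.246103
n=4: y≈-4.246103, sp=-3, e=sp−y≈1.246103; I≈-2.727462, D=e−e_prev≈0.557948; u=0·1.246103+3/2·(-2.727462)+3/4·0.557948≈-3.672731; next y=4/5·(-4.246103)+1/4·(-3.672731)≈-4.315065
n=5: y≈-4.315065, sp=-3, e=sp−y≈1.315065; I≈-1.412397, D=e−e_prev≈0.068962; u=0·1.315065+3/2·(-1.412397)+3/4·0.068962≈-2.066873; next y=4/5·(-4.315065)+1/4·(-2.066873)≈-3.968770
n=6: y≈-3.968770, sp=-3, e=sp−y≈0.968770; I≈-0.443626, D=e−e_prev≈-0.346295; u=0·0.968770+3/2·(-0.443626)+3/4·(-0.346295)≈-0.925161; next y=4/5·(-3.968770)+1/4·(-0.925161)≈-3.406306
n=7: y≈-3.406306, sp=-3, e=sp−y≈0.406306; I≈-0.037320, D=e−e_prev≈-0.562464; u=0·0.406306+3/2·(-0.037320)+3/4·(-0.562464)≈-0.477828; next y=4/5·(-3.406306)+1/4·(-0.477828)≈-2.844502
n=8: y≈-2.844502, sp=-3, e=sp−y≈-0.155498; I≈-0.192818, D=e−e_prev≈-0.561804; u=0·(-0.155498)+3/2·(-0.192818)+3/4·(-0.561804)≈-0.710580; next y=4/5·(-2.844502)+1/4·(-0.710580)≈-2.453247
n=9: y≈-2.453247, sp=-3, e=sp−y≈-0.546753; I≈-0.739571, D=e−e_prev≈-0.391255; u=0·(-0.546753)+3/2·(-0.739571)+3/4·(-0.391255)≈-1.402798; next y=4/5·(-2.453247)+1/4·(-1.402798)≈-2.313297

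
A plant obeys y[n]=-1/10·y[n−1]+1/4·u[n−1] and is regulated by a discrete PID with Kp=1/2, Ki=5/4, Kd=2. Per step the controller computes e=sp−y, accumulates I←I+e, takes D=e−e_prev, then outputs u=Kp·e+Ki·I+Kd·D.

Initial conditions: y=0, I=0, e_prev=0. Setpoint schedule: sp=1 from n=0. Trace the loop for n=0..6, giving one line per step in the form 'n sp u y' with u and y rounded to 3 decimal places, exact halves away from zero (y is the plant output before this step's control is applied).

(exact arithmetic carried between steps; '≈' marks a value shown rounded to 6 d.p. or computed from one; I and e_prev carry over from the previous line; the table rounds u and y to 3 d.p., halves away from zero)
n=0: y=0, sp=1, e=sp−y=1; I=1, D=e−e_prev=1; u=1/2·1+5/4·1+2·1=3.75; next y=-1/10·0+1/4·3.75=0.9375
n=1: y=0.9375, sp=1, e=sp−y=0.0625; I=1.0625, D=e−e_prev=-0.9375; u=1/2·0.0625+5/4·1.0625+2·(-0.9375)=-0.515625; next y=-1/10·0.9375+1/4·(-0.515625)≈-0.222656
n=2: y≈-0.222656, sp=1, e=sp−y≈1.222656; I≈2.285156, D=e−e_prev≈1.160156; u=1/2·1.222656+5/4·2.285156+2·1.160156≈5.788086; next y=-1/10·(-0.222656)+1/4·5.788086≈1.469287
n=3: y≈1.469287, sp=1, e=sp−y≈-0.469287; I≈1.815869, D=e−e_prev≈-1.691943; u=1/2·(-0.469287)+5/4·1.815869+2·(-1.691943)≈-1.348694; next y=-1/10·1.469287+1/4·(-1.348694)≈-0.484102
n=4: y≈-0.484102, sp=1, e=sp−y≈1.484102; I≈3.299971, D=e−e_prev≈1.953389; u=1/2·1.484102+5/4·3.299971+2·1.953389≈8.773794; next y=-1/10·(-0.484102)+1/4·8.773794≈2.241859
n=5: y≈2.241859, sp=1, e=sp−y≈-1.241859; I≈2.058113, D=e−e_prev≈-2.725961; u=1/2·(-1.241859)+5/4·2.058113+2·(-2.725961)≈-3.500210; next y=-1/10·2.241859+1/4·(-3.500210)≈-1.099238
n=6: y≈-1.099238, sp=1, e=sp−y≈2.099238; I≈4.157351, D=e−e_prev≈3.341097; u=1/2·2.099238+5/4·4.157351+2·3.341097≈12.928502; next y=-1/10·(-1.099238)+1/4·12.928502≈3.342049

0 1 3.750 0.000
1 1 -0.516 0.938
2 1 5.788 -0.223
3 1 -1.349 1.469
4 1 8.774 -0.484
5 1 -3.500 2.242
6 1 12.929 -1.099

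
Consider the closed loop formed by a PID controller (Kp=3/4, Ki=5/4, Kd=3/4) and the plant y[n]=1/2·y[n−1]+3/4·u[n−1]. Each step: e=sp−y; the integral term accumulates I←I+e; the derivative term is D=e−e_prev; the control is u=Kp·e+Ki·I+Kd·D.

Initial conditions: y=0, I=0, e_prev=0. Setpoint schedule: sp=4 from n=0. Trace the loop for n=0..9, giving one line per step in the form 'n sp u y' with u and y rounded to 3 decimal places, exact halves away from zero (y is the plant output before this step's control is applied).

(exact arithmetic carried between steps; '≈' marks a value shown rounded to 6 d.p. or computed from one; I and e_prev carry over from the previous line; the table rounds u and y to 3 d.p., halves away from zero)
n=0: y=0, sp=4, e=sp−y=4; I=4, D=e−e_prev=4; u=3/4·4+5/4·4+3/4·4=11; next y=1/2·0+3/4·11=8.25
n=1: y=8.25, sp=4, e=sp−y=-4.25; I=-0.25, D=e−e_prev=-8.25; u=3/4·(-4.25)+5/4·(-0.25)+3/4·(-8.25)=-9.6875; next y=1/2·8.25+3/4·(-9.6875)=-3.140625
n=2: y=-3.140625, sp=4, e=sp−y=7.140625; I=6.890625, D=e−e_prev=11.390625; u=3/4·7.140625+5/4·6.890625+3/4·11.390625≈22.511719; next y=1/2·(-3.140625)+3/4·22.511719≈15.313477
n=3: y≈15.313477, sp=4, e=sp−y≈-11.313477; I≈-4.422852, D=e−e_prev≈-18.454102; u=3/4·(-11.313477)+5/4·(-4.422852)+3/4·(-18.454102)≈-27.854248; next y=1/2·15.313477+3/4·(-27.854248)≈-13.233948
n=4: y≈-13.233948, sp=4, e=sp−y≈17.233948; I≈12.811096, D=e−e_prev≈28.547424; u=3/4·17.233948+5/4·12.811096+3/4·28.547424≈50.349899; next y=1/2·(-13.233948)+3/4·50.349899≈31.145451
n=5: y≈31.145451, sp=4, e=sp−y≈-27.145451; I≈-14.334354, D=e−e_prev≈-44.379398; u=3/4·(-27.145451)+5/4·(-14.334354)+3/4·(-44.379398)≈-71.561580; next y=1/2·31.145451+3/4·(-71.561580)≈-38.098459
n=6: y≈-38.098459, sp=4, e=sp−y≈42.098459; I≈27.764105, D=e−e_prev≈69.243910; u=3/4·42.098459+5/4·27.764105+3/4·69.243910≈118.211909; next y=1/2·(-38.098459)+3/4·118.211909≈69.609702
n=7: y≈69.609702, sp=4, e=sp−y≈-65.609702; I≈-37.845597, D=e−e_prev≈-107.708161; u=3/4·(-65.609702)+5/4·(-37.845597)+3/4·(-107.708161)≈-177.295393; next y=1/2·69.609702+3/4·(-177.295393)≈-98.166694
n=8: y≈-98.166694, sp=4, e=sp−y≈102.166694; I≈64.321097, D=e−e_prev≈167.776395; u=3/4·102.166694+5/4·64.321097+3/4·167.776395≈282.858688; next y=1/2·(-98.166694)+3/4·282.858688≈163.060669
n=9: y≈163.060669, sp=4, e=sp−y≈-159.060669; I≈-94.739572, D=e−e_prev≈-261.227363; u=3/4·(-159.060669)+5/4·(-94.739572)+3/4·(-261.227363)≈-433.640490; next y=1/2·163.060669+3/4·(-433.640490)≈-243.700033

0 4 11.000 0.000
1 4 -9.688 8.250
2 4 22.512 -3.141
3 4 -27.854 15.313
4 4 50.350 -13.234
5 4 -71.562 31.145
6 4 118.212 -38.098
7 4 -177.295 69.610
8 4 282.859 -98.167
9 4 -433.640 163.061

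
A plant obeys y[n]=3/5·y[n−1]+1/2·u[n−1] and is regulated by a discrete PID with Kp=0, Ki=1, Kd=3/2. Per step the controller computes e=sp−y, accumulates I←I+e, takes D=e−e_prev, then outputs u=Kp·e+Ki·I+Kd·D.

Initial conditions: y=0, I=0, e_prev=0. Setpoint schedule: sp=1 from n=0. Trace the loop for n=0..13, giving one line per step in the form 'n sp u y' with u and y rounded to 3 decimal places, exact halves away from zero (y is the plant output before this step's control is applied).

0 1 2.500 0.000
1 1 -1.125 1.250
2 1 3.156 0.188
3 1 -1.383 1.691
4 1 3.600 0.323
5 1 -1.952 1.994
6 1 3.994 0.221
7 1 -2.659 2.130
8 1 4.528 -0.052
9 1 -3.404 2.233
10 1 5.278 -0.362
11 1 -4.212 2.422
12 1 6.229 -0.653
13 1 -5.169 2.723

(exact arithmetic carried between steps; '≈' marks a value shown rounded to 6 d.p. or computed from one; I and e_prev carry over from the previous line; the table rounds u and y to 3 d.p., halves away from zero)
n=0: y=0, sp=1, e=sp−y=1; I=1, D=e−e_prev=1; u=0·1+1·1+3/2·1=2.5; next y=3/5·0+1/2·2.5=1.25
n=1: y=1.25, sp=1, e=sp−y=-0.25; I=0.75, D=e−e_prev=-1.25; u=0·(-0.25)+1·0.75+3/2·(-1.25)=-1.125; next y=3/5·1.25+1/2·(-1.125)=0.1875
n=2: y=0.1875, sp=1, e=sp−y=0.8125; I=1.5625, D=e−e_prev=1.0625; u=0·0.8125+1·1.5625+3/2·1.0625=3.15625; next y=3/5·0.1875+1/2·3.15625=1.690625
n=3: y=1.690625, sp=1, e=sp−y=-0.690625; I=0.871875, D=e−e_prev=-1.503125; u=0·(-0.690625)+1·0.871875+3/2·(-1.503125)≈-1.382813; next y=3/5·1.690625+1/2·(-1.382813)≈0.322969
n=4: y≈0.322969, sp=1, e=sp−y≈0.677031; I≈1.548906, D=e−e_prev≈1.367656; u=0·0.677031+1·1.548906+3/2·1.367656≈3.600391; next y=3/5·0.322969+1/2·3.600391≈1.993977
n=5: y≈1.993977, sp=1, e=sp−y≈-0.993977; I≈0.554930, D=e−e_prev≈-1.671008; u=0·(-0.993977)+1·0.554930+3/2·(-1.671008)≈-1.951582; next y=3/5·1.993977+1/2·(-1.951582)≈0.220595
n=6: y≈0.220595, sp=1, e=sp−y≈0.779405; I≈1.334335, D=e−e_prev≈1.773382; u=0·0.779405+1·1.334335+3/2·1.773382≈3.994407; next y=3/5·0.220595+1/2·3.994407≈2.129561
n=7: y≈2.129561, sp=1, e=sp−y≈-1.129561; I≈0.204774, D=e−e_prev≈-1.908966; u=0·(-1.129561)+1·0.204774+3/2·(-1.908966)≈-2.658674; next y=3/5·2.129561+1/2·(-2.658674)≈-0.051601
n=8: y≈-0.051601, sp=1, e=sp−y≈1.051601; I≈1.256375, D=e−e_prev≈2.181161; u=0·1.051601+1·1.256375+3/2·2.181161≈4.528117; next y=3/5·(-0.051601)+1/2·4.528117≈2.233098
n=9: y≈2.233098, sp=1, e=sp−y≈-1.233098; I≈0.023277, D=e−e_prev≈-2.284699; u=0·(-1.233098)+1·0.023277+3/2·(-2.284699)≈-3.403771; next y=3/5·2.233098+1/2·(-3.403771)≈-0.362027
n=10: y≈-0.362027, sp=1, e=sp−y≈1.362027; I≈1.385304, D=e−e_prev≈2.595125; u=0·1.362027+1·1.385304+3/2·2.595125≈5.277991; next y=3/5·(-0.362027)+1/2·5.277991≈2.421779
n=11: y≈2.421779, sp=1, e=sp−y≈-1.421779; I≈-0.036476, D=e−e_prev≈-2.783806; u=0·(-1.421779)+1·(-0.036476)+3/2·(-2.783806)≈-4.212185; next y=3/5·2.421779+1/2·(-4.212185)≈-0.653025
n=12: y≈-0.653025, sp=1, e=sp−y≈1.653025; I≈1.616549, D=e−e_prev≈3.074804; u=0·1.653025+1·1.616549+3/2·3.074804≈6.228756; next y=3/5·(-0.653025)+1/2·6.228756≈2.722563
n=13: y≈2.722563, sp=1, e=sp−y≈-1.722563; I≈-0.106014, D=e−e_prev≈-3.375588; u=0·(-1.722563)+1·(-0.106014)+3/2·(-3.375588)≈-5.169395; next y=3/5·2.722563+1/2·(-5.169395)≈-0.951160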